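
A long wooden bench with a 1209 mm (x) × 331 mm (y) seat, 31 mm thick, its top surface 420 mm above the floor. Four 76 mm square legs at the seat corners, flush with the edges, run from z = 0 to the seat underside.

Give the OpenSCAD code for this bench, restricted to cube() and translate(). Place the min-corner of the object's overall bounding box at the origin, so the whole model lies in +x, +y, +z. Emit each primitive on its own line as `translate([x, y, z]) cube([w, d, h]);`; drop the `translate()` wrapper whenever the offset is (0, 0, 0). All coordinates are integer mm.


// leg_h = 420 − 31 = 389
translate([0, 0, 389]) cube([1209, 331, 31]);
cube([76, 76, 389]);
translate([0, 255, 0]) cube([76, 76, 389]);
translate([1133, 0, 0]) cube([76, 76, 389]);
translate([1133, 255, 0]) cube([76, 76, 389]);


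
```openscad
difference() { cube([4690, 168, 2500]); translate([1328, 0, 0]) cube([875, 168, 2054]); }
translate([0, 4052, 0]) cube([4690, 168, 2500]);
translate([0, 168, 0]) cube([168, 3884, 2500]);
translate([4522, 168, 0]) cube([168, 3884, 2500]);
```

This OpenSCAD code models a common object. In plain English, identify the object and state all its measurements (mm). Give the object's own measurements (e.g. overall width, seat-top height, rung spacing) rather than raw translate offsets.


A single room: four walls, each 2500 mm tall and 168 mm thick, enclosing an outside footprint 4690×4220 mm (x × y), no floor or roof. The front and back walls (−y and +y sides) run the full x-width; the side walls fit between their inner faces. A door opening 875 mm wide and 2054 mm tall is cut through the front wall from the floor up, its −x edge 1328 mm from the wall's −x end.


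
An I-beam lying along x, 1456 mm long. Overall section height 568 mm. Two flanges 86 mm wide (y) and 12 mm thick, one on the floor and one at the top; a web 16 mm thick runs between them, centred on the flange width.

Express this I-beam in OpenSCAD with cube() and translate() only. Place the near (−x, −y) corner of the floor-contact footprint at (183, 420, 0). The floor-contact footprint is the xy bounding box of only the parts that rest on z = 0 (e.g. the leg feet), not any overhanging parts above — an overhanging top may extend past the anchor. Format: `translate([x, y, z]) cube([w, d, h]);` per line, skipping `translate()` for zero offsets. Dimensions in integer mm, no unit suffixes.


translate([183, 420, 0]) cube([1456, 86, 12]);
translate([183, 455, 12]) cube([1456, 16, 544]);
translate([183, 420, 556]) cube([1456, 86, 12]);


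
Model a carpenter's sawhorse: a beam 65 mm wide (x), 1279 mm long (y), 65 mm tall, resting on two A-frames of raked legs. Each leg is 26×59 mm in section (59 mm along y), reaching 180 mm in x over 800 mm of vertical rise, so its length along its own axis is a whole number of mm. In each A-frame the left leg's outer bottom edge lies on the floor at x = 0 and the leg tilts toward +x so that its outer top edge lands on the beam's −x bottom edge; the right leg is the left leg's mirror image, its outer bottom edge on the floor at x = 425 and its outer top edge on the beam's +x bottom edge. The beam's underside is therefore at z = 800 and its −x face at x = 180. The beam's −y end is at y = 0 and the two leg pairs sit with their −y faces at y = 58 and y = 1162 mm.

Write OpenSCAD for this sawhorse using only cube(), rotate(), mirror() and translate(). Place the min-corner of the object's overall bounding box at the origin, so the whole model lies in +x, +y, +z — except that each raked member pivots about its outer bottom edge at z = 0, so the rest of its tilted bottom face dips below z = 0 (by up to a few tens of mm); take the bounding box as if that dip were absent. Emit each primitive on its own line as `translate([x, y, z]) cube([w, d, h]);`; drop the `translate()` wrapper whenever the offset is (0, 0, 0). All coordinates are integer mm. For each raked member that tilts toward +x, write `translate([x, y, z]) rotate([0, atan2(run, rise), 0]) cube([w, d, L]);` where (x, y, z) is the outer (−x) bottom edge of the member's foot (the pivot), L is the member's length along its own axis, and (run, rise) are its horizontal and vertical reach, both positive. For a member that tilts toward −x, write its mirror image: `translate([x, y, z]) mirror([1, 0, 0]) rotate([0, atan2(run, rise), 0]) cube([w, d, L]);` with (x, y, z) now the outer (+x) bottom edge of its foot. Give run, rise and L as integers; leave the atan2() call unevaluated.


translate([180, 0, 800]) cube([65, 1279, 65]);
translate([0, 58, 0]) rotate([0, atan2(180, 800), 0]) cube([26, 59, 820]);
translate([425, 58, 0]) mirror([1, 0, 0]) rotate([0, atan2(180, 800), 0]) cube([26, 59, 820]);
translate([0, 1162, 0]) rotate([0, atan2(180, 800), 0]) cube([26, 59, 820]);
translate([425, 1162, 0]) mirror([1, 0, 0]) rotate([0, atan2(180, 800), 0]) cube([26, 59, 820]);


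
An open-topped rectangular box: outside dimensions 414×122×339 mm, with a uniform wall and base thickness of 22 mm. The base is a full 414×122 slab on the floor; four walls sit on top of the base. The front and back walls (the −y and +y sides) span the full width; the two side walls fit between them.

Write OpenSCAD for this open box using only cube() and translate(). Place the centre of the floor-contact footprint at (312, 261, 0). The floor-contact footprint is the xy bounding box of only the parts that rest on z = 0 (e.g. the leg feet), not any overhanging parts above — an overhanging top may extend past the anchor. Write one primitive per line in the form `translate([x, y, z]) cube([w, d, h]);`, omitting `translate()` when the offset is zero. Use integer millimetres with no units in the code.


translate([105, 200, 0]) cube([414, 122, 22]);
translate([105, 200, 22]) cube([414, 22, 317]);
translate([105, 300, 22]) cube([414, 22, 317]);
translate([105, 222, 22]) cube([22, 78, 317]);
translate([497, 222, 22]) cube([22, 78, 317]);


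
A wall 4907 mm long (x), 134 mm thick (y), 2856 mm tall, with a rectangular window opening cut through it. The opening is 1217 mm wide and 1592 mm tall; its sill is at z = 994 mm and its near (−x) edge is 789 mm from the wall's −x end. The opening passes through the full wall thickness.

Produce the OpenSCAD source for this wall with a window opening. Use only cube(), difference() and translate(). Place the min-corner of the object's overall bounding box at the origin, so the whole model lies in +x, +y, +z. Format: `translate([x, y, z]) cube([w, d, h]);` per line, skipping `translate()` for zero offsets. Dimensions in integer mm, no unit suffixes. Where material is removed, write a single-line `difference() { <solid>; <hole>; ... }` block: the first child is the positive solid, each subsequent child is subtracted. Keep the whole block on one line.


difference() { cube([4907, 134, 2856]); translate([789, 0, 994]) cube([1217, 134, 1592]); }


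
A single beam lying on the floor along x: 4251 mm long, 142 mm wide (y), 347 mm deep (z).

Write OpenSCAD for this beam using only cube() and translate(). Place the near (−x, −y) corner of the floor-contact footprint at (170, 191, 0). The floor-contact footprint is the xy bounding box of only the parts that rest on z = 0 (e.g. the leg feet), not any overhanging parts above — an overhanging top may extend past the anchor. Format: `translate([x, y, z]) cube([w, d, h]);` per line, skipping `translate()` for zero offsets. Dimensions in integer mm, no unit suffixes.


translate([170, 191, 0]) cube([4251, 142, 347]);


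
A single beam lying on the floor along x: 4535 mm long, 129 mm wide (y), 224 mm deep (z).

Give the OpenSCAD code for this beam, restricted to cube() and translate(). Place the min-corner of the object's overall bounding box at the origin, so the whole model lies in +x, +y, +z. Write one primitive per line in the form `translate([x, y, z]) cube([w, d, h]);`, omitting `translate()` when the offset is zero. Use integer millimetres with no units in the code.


cube([4535, 129, 224]);


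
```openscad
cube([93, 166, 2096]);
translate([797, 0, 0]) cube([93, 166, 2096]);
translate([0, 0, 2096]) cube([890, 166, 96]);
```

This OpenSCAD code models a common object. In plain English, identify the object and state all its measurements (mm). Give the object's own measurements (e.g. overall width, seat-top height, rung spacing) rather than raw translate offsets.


A door frame. The clear opening is 704 mm wide and 2096 mm high. Two 93 mm wide jambs, 166 mm deep, stand either side of the opening from the floor to the top of the opening. A 96 mm thick head sits across the top of both jambs, spanning the full outside width of the frame.


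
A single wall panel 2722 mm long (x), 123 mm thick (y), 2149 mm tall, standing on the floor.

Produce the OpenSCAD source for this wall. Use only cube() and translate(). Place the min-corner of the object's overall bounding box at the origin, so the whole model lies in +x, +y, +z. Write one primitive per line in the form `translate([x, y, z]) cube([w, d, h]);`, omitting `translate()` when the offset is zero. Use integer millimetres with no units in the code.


cube([2722, 123, 2149]);


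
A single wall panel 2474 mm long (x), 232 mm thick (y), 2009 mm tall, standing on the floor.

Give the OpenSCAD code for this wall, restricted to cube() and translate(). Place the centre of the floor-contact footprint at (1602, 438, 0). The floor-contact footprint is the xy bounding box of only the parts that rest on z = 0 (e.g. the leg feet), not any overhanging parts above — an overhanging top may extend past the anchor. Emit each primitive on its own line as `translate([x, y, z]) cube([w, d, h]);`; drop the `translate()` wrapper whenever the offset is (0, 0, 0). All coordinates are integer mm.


translate([365, 322, 0]) cube([2474, 232, 2009]);


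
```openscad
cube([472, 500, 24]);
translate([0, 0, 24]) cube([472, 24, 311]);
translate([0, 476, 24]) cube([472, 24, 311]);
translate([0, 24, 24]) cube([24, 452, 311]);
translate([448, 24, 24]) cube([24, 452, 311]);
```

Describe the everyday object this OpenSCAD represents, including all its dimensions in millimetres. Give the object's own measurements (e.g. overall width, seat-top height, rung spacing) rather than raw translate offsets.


An open-topped rectangular box: outside dimensions 472×500×335 mm, with a uniform wall and base thickness of 24 mm. The base is a full 472×500 slab on the floor; four walls sit on top of the base. The front and back walls (the −y and +y sides) span the full width; the two side walls fit between them.


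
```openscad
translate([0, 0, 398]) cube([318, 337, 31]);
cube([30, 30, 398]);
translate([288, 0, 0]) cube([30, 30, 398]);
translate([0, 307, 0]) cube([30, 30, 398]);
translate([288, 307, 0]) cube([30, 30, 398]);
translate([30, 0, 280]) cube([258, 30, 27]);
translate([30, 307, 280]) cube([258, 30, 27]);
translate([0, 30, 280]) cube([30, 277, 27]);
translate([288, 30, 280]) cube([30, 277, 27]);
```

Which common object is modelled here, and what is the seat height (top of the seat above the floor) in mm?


A stool. The seat height is 429 mm.

A 318×337×31 slab at z = 398 on four corner posts — a stool. The seat top is 398 + 31 = 429 mm.


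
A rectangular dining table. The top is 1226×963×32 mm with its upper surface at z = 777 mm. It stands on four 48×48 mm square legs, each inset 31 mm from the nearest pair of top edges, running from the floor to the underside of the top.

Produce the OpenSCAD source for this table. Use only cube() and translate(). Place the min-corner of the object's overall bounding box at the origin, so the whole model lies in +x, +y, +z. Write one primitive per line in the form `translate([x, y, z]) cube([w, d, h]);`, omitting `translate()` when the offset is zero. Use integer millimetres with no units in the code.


translate([0, 0, 745]) cube([1226, 963, 32]);
translate([31, 31, 0]) cube([48, 48, 745]);
translate([1147, 31, 0]) cube([48, 48, 745]);
translate([31, 884, 0]) cube([48, 48, 745]);
translate([1147, 884, 0]) cube([48, 48, 745]);


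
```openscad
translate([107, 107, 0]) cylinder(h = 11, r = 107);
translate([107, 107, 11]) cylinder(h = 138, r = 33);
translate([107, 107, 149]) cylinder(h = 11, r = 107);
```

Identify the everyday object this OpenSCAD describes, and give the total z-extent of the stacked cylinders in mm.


A spool. The overall height is 160 mm.

Three coaxial cylinders, large–small–large — a spool. Two 11 mm flanges and a 138 mm core give 11 + 138 + 11 = 160 mm.


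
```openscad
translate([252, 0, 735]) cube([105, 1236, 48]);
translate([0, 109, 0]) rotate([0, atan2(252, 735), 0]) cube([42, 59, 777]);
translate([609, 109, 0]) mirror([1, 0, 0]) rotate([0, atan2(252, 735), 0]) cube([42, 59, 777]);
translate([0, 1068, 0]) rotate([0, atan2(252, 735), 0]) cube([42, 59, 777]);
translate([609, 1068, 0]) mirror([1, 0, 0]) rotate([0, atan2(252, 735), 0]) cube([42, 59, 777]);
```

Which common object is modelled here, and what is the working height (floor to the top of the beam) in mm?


A sawhorse. The overall height is 783 mm.

A beam across two mirrored pairs of raked legs — a sawhorse. The beam's underside is at z = 735 (matching the legs' vertical rise in atan2(252, 735)) and the beam is 48 mm tall, so its top is at 735 + 48 = 783 mm. The raked legs top out at the beam's underside, so that is the highest point.


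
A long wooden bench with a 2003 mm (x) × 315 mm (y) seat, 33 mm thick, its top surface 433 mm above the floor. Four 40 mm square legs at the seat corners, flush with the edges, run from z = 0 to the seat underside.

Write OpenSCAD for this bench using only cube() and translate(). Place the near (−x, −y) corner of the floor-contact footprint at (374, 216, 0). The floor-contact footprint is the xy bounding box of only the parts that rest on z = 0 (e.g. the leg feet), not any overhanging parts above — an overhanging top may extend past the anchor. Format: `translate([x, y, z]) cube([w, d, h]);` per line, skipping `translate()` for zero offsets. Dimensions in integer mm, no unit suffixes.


translate([374, 216, 400]) cube([2003, 315, 33]);
translate([374, 216, 0]) cube([40, 40, 400]);
translate([374, 491, 0]) cube([40, 40, 400]);
translate([2337, 216, 0]) cube([40, 40, 400]);
translate([2337, 491, 0]) cube([40, 40, 400]);


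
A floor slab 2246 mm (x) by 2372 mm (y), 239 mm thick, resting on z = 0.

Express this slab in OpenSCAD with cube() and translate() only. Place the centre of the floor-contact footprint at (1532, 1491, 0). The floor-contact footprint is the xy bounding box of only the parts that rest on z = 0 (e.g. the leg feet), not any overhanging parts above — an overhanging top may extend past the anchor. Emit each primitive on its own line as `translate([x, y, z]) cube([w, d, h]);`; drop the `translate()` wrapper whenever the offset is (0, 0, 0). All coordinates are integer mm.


translate([409, 305, 0]) cube([2246, 2372, 239]);


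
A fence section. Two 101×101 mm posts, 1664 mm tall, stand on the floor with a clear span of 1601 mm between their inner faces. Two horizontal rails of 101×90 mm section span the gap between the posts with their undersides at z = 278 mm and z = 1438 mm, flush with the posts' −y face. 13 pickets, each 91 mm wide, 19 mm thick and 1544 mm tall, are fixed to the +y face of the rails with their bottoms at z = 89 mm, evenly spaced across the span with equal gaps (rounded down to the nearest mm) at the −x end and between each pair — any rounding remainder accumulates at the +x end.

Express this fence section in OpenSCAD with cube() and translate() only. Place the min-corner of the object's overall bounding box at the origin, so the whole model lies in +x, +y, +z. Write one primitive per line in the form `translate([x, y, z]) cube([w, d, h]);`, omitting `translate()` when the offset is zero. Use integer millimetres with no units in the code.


cube([101, 101, 1664]);
translate([1702, 0, 0]) cube([101, 101, 1664]);
translate([101, 0, 278]) cube([1601, 101, 90]);
translate([101, 0, 1438]) cube([1601, 101, 90]);
translate([130, 101, 89]) cube([91, 19, 1544]);
translate([250, 101, 89]) cube([91, 19, 1544]);
translate([370, 101, 89]) cube([91, 19, 1544]);
translate([490, 101, 89]) cube([91, 19, 1544]);
translate([610, 101, 89]) cube([91, 19, 1544]);
translate([730, 101, 89]) cube([91, 19, 1544]);
translate([850, 101, 89]) cube([91, 19, 1544]);
translate([970, 101, 89]) cube([91, 19, 1544]);
translate([1090, 101, 89]) cube([91, 19, 1544]);
translate([1210, 101, 89]) cube([91, 19, 1544]);
translate([1330, 101, 89]) cube([91, 19, 1544]);
translate([1450, 101, 89]) cube([91, 19, 1544]);
translate([1570, 101, 89]) cube([91, 19, 1544]);


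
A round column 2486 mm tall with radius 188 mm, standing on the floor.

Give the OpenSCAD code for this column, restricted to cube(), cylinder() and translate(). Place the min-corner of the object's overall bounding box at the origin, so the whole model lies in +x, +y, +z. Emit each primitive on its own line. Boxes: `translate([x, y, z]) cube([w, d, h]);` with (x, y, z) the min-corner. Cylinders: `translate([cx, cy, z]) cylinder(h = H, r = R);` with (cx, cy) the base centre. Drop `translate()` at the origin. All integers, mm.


translate([188, 188, 0]) cylinder(h = 2486, r = 188);


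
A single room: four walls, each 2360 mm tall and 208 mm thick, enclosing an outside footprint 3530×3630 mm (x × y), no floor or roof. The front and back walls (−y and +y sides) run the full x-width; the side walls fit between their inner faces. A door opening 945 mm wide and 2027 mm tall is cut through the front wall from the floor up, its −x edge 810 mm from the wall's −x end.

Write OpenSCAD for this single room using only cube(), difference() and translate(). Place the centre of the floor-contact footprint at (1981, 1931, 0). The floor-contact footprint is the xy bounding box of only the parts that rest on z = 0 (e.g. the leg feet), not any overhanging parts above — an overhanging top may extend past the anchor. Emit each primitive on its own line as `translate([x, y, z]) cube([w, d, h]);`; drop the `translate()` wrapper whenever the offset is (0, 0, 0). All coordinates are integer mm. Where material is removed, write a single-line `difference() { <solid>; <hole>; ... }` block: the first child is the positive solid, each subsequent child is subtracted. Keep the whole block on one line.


difference() { translate([216, 116, 0]) cube([3530, 208, 2360]); translate([1026, 116, 0]) cube([945, 208, 2027]); }
translate([216, 3538, 0]) cube([3530, 208, 2360]);
translate([216, 324, 0]) cube([208, 3214, 2360]);
translate([3538, 324, 0]) cube([208, 3214, 2360]);


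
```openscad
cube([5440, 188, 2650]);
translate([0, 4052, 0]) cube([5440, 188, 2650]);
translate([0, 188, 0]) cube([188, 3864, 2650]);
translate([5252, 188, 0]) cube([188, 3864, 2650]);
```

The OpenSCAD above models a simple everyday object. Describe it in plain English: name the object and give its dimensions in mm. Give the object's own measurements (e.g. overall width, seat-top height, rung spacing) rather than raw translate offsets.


The wall frame of a small rectangular building: four walls, each 2650 mm tall and 188 mm thick, enclosing a footprint 5440 mm (x) by 4240 mm (y) outside-to-outside, with no floor or roof. The front and back walls (the −y and +y sides) span the full width; the two side walls fit between them.


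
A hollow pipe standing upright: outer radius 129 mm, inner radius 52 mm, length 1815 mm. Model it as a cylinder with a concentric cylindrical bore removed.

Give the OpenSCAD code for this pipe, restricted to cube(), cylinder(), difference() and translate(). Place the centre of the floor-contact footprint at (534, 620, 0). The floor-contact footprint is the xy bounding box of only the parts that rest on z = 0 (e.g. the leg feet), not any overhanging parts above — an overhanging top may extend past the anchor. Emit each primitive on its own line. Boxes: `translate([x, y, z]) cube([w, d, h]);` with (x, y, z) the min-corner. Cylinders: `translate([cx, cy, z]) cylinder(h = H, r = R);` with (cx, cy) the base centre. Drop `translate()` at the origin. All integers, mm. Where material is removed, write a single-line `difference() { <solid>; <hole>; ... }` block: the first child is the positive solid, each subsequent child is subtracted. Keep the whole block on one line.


difference() { translate([534, 620, 0]) cylinder(h = 1815, r = 129); translate([534, 620, 0]) cylinder(h = 1815, r = 52); }


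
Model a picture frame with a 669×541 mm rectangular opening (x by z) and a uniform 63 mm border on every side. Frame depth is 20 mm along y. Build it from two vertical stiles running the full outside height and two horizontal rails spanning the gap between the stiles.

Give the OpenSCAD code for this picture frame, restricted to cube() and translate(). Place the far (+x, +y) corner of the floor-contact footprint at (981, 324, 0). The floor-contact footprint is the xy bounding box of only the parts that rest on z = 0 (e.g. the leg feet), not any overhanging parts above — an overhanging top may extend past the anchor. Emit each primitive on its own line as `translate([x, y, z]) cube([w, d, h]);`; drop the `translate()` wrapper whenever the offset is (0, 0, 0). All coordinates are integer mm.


translate([186, 304, 0]) cube([63, 20, 667]);
translate([918, 304, 0]) cube([63, 20, 667]);
translate([249, 304, 0]) cube([669, 20, 63]);
translate([249, 304, 604]) cube([669, 20, 63]);


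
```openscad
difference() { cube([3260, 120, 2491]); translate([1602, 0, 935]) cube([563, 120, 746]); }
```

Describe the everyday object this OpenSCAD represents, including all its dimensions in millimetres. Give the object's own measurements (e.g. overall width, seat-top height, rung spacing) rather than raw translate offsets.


A wall 3260 mm long (x), 120 mm thick (y), 2491 mm tall, with a rectangular window opening cut through it. The opening is 563 mm wide and 746 mm tall; its sill is at z = 935 mm and its near (−x) edge is 1602 mm from the wall's −x end. The opening passes through the full wall thickness.


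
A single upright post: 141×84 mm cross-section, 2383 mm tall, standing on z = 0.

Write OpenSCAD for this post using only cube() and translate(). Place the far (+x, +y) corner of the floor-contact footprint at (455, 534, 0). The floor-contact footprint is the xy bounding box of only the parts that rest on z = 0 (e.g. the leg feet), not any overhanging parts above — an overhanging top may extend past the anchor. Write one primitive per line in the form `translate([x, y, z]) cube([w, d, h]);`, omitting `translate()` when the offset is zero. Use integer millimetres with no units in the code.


translate([314, 450, 0]) cube([141, 84, 2383]);


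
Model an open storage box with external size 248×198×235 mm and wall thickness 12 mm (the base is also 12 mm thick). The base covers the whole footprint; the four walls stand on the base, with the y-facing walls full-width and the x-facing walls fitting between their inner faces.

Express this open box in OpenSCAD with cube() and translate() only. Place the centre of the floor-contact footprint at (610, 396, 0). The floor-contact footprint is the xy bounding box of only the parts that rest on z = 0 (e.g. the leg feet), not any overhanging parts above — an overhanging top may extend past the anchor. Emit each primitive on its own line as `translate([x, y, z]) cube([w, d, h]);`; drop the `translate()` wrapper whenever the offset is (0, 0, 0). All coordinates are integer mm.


translate([486, 297, 0]) cube([248, 198, 12]);
translate([486, 297, 12]) cube([248, 12, 223]);
translate([486, 483, 12]) cube([248, 12, 223]);
translate([486, 309, 12]) cube([12, 174, 223]);
translate([722, 309, 12]) cube([12, 174, 223]);


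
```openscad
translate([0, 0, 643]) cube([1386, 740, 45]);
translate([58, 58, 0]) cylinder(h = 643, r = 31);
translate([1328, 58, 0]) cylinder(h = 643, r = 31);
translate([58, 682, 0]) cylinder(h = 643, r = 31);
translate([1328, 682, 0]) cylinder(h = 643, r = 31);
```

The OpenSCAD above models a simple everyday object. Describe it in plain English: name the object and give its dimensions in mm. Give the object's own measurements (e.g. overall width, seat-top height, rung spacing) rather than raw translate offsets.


A rectangular dining table. The top is 1386×740×45 mm with its upper surface at z = 688 mm. It stands on four round legs of 62 mm diameter, each leg's bounding box inset 27 mm from the nearest pair of top edges, running from the floor to the underside of the top.


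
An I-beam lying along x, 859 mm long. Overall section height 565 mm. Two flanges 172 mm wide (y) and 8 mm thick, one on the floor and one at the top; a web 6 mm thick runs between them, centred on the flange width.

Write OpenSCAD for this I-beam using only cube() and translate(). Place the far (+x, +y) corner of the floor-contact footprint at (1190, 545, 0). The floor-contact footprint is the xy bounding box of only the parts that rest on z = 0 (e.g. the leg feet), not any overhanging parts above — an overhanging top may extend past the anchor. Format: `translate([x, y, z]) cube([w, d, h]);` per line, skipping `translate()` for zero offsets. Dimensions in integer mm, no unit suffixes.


translate([331, 373, 0]) cube([859, 172, 8]);
translate([331, 456, 8]) cube([859, 6, 549]);
translate([331, 373, 557]) cube([859, 172, 8]);


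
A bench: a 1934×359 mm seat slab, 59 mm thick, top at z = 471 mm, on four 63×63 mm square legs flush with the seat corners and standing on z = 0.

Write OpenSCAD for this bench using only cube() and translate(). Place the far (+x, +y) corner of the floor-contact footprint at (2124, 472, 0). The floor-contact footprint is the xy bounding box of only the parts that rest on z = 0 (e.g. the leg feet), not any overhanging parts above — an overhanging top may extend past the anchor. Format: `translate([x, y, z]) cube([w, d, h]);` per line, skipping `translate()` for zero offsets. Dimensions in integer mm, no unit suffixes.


translate([190, 113, 412]) cube([1934, 359, 59]);
translate([190, 113, 0]) cube([63, 63, 412]);
translate([190, 409, 0]) cube([63, 63, 412]);
translate([2061, 113, 0]) cube([63, 63, 412]);
translate([2061, 409, 0]) cube([63, 63, 412]);


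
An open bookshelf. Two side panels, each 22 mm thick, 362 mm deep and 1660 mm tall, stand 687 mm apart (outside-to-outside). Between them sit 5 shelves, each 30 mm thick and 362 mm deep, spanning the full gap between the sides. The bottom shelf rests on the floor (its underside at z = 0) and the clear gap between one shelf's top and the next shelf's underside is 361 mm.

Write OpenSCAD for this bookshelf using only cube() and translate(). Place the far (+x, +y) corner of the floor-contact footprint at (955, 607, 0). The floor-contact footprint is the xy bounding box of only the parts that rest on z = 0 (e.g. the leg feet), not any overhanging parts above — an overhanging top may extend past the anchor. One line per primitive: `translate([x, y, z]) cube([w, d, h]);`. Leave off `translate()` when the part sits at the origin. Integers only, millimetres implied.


translate([268, 245, 0]) cube([22, 362, 1660]);
translate([933, 245, 0]) cube([22, 362, 1660]);
translate([290, 245, 0]) cube([643, 362, 30]);
translate([290, 245, 391]) cube([643, 362, 30]);
translate([290, 245, 782]) cube([643, 362, 30]);
translate([290, 245, 1173]) cube([643, 362, 30]);
translate([290, 245, 1564]) cube([643, 362, 30]);


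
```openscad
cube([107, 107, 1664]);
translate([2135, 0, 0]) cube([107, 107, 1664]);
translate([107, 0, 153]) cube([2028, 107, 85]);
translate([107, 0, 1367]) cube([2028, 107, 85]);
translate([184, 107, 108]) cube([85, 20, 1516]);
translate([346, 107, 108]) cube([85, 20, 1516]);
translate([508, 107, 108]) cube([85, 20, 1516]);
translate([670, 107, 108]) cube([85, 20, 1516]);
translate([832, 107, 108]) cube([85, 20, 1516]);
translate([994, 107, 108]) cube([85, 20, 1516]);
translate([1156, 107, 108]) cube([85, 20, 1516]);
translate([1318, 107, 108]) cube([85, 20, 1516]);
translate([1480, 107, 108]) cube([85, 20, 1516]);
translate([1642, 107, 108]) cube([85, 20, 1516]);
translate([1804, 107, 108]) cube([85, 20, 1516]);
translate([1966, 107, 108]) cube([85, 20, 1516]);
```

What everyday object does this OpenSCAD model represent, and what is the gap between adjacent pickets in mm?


A fence section. The picket gap is 77 mm.

Two posts, two rails, 12 pickets — a fence section. Span 2028 mm holds 12 pickets of 85 mm with 13 equal gaps: ⌊(2028 − 12·85) / 13⌋ = 77 mm.


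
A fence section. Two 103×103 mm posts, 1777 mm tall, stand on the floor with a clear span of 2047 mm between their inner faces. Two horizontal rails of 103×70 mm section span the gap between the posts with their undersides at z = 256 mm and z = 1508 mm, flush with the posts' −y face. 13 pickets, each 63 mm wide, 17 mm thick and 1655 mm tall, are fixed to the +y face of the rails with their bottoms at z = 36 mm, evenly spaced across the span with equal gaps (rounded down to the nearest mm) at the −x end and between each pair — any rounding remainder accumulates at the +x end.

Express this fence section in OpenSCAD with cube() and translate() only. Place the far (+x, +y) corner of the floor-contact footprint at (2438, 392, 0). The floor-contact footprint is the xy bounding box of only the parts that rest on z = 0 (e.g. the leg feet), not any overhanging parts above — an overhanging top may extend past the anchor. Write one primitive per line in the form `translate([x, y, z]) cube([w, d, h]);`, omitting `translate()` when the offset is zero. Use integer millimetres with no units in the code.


translate([185, 289, 0]) cube([103, 103, 1777]);
translate([2335, 289, 0]) cube([103, 103, 1777]);
translate([288, 289, 256]) cube([2047, 103, 70]);
translate([288, 289, 1508]) cube([2047, 103, 70]);
translate([375, 392, 36]) cube([63, 17, 1655]);
translate([525, 392, 36]) cube([63, 17, 1655]);
translate([675, 392, 36]) cube([63, 17, 1655]);
translate([825, 392, 36]) cube([63, 17, 1655]);
translate([975, 392, 36]) cube([63, 17, 1655]);
translate([1125, 392, 36]) cube([63, 17, 1655]);
translate([1275, 392, 36]) cube([63, 17, 1655]);
translate([1425, 392, 36]) cube([63, 17, 1655]);
translate([1575, 392, 36]) cube([63, 17, 1655]);
translate([1725, 392, 36]) cube([63, 17, 1655]);
translate([1875, 392, 36]) cube([63, 17, 1655]);
translate([2025, 392, 36]) cube([63, 17, 1655]);
translate([2175, 392, 36]) cube([63, 17, 1655]);


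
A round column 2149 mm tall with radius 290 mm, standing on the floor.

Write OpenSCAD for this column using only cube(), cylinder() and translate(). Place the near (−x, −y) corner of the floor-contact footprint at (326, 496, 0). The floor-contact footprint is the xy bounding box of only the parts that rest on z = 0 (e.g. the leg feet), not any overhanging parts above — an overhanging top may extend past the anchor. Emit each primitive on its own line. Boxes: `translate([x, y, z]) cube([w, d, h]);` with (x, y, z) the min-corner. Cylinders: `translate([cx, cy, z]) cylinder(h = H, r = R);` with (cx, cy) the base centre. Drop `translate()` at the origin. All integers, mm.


translate([616, 786, 0]) cylinder(h = 2149, r = 290);


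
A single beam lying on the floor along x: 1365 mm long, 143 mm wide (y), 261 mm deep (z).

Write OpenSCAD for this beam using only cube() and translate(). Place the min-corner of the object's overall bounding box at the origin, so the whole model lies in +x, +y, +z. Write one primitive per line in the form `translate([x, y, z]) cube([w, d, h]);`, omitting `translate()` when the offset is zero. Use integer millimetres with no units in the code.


cube([1365, 143, 261]);


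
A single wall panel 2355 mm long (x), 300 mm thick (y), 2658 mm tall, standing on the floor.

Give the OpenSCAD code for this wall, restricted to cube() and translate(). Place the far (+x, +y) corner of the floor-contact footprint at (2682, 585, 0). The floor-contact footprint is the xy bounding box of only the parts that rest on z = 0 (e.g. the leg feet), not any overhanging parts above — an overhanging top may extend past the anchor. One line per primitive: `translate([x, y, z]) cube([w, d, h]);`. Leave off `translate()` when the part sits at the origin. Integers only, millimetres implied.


translate([327, 285, 0]) cube([2355, 300, 2658]);


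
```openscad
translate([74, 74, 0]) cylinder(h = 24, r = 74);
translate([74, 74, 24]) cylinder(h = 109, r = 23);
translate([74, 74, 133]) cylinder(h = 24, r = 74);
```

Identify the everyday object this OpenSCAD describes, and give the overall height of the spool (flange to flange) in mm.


A spool. The overall height is 157 mm.

Three coaxial cylinders, large–small–large — a spool. Two 24 mm flanges and a 109 mm core give 24 + 109 + 24 = 157 mm.


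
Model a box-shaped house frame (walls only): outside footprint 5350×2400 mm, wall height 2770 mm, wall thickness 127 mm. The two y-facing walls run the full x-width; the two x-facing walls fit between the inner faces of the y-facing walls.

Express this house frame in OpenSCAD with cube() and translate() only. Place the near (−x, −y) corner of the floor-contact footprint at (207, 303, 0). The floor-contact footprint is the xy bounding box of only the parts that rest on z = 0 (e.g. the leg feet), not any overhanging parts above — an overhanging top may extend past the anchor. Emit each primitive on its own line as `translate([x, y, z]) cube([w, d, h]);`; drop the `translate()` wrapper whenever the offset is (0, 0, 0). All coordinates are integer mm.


translate([207, 303, 0]) cube([5350, 127, 2770]);
translate([207, 2576, 0]) cube([5350, 127, 2770]);
translate([207, 430, 0]) cube([127, 2146, 2770]);
translate([5430, 430, 0]) cube([127, 2146, 2770]);


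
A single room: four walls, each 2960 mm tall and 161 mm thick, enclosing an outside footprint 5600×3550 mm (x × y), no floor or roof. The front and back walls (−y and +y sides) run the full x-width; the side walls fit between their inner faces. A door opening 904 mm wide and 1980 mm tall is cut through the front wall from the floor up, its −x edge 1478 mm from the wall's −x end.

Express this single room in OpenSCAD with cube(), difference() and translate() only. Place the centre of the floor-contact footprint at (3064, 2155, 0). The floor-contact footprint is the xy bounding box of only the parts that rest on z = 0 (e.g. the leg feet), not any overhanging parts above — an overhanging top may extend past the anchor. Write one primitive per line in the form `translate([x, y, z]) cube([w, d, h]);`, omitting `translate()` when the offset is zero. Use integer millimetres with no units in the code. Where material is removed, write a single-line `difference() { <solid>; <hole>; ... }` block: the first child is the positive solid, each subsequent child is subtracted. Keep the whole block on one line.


difference() { translate([264, 380, 0]) cube([5600, 161, 2960]); translate([1742, 380, 0]) cube([904, 161, 1980]); }
translate([264, 3769, 0]) cube([5600, 161, 2960]);
translate([264, 541, 0]) cube([161, 3228, 2960]);
translate([5703, 541, 0]) cube([161, 3228, 2960]);


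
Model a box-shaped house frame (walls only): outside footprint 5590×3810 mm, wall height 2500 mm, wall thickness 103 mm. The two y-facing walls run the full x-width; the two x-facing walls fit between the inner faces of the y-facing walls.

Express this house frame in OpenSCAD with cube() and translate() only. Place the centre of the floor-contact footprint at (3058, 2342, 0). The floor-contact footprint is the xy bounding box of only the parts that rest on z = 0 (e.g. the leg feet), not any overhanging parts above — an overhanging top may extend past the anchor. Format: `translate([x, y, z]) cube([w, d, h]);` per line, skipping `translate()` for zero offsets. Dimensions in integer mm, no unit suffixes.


translate([263, 437, 0]) cube([5590, 103, 2500]);
translate([263, 4144, 0]) cube([5590, 103, 2500]);
translate([263, 540, 0]) cube([103, 3604, 2500]);
translate([5750, 540, 0]) cube([103, 3604, 2500]);


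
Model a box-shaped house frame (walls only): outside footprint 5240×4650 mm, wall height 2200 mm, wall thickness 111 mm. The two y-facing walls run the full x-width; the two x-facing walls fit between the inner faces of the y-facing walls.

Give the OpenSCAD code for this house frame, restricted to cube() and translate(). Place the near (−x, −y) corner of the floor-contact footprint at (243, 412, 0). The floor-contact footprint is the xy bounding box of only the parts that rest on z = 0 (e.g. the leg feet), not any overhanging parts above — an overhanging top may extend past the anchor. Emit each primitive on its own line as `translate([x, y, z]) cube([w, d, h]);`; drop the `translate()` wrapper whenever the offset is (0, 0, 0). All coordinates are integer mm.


translate([243, 412, 0]) cube([5240, 111, 2200]);
translate([243, 4951, 0]) cube([5240, 111, 2200]);
translate([243, 523, 0]) cube([111, 4428, 2200]);
translate([5372, 523, 0]) cube([111, 4428, 2200]);


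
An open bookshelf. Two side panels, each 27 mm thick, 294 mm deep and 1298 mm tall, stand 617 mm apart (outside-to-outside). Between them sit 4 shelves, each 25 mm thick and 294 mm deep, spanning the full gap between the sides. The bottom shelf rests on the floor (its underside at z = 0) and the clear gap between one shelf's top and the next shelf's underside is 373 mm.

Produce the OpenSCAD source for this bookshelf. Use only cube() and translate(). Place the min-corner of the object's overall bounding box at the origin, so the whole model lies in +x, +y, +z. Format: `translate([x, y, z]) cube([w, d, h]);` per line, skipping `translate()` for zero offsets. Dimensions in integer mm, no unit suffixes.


cube([27, 294, 1298]);
translate([590, 0, 0]) cube([27, 294, 1298]);
translate([27, 0, 0]) cube([563, 294, 25]);
translate([27, 0, 398]) cube([563, 294, 25]);
translate([27, 0, 796]) cube([563, 294, 25]);
translate([27, 0, 1194]) cube([563, 294, 25]);


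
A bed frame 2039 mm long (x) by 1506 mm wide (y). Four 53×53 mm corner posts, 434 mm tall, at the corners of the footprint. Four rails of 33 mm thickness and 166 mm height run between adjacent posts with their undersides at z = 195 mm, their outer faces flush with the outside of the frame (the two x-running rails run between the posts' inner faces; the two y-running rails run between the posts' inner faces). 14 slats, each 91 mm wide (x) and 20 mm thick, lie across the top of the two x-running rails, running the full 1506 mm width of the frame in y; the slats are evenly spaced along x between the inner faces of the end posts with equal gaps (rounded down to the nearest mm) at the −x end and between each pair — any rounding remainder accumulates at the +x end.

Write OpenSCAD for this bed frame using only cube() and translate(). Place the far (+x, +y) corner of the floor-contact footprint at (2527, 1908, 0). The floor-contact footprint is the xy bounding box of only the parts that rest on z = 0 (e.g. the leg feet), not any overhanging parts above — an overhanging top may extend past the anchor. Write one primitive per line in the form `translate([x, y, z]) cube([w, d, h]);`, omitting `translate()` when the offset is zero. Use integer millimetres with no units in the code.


// slat z = rail_z + rail_h = 195 + 166 = 361
// slat gap = ⌊(1933 − 14·91) / 15⌋ = 43
translate([488, 402, 0]) cube([53, 53, 434]);
translate([488, 1855, 0]) cube([53, 53, 434]);
translate([2474, 402, 0]) cube([53, 53, 434]);
translate([2474, 1855, 0]) cube([53, 53, 434]);
translate([541, 402, 195]) cube([1933, 33, 166]);
translate([541, 1875, 195]) cube([1933, 33, 166]);
translate([488, 455, 195]) cube([33, 1400, 166]);
translate([2494, 455, 195]) cube([33, 1400, 166]);
translate([584, 402, 361]) cube([91, 1506, 20]);
translate([718, 402, 361]) cube([91, 1506, 20]);
translate([852, 402, 361]) cube([91, 1506, 20]);
translate([986, 402, 361]) cube([91, 1506, 20]);
translate([1120, 402, 361]) cube([91, 1506, 20]);
translate([1254, 402, 361]) cube([91, 1506, 20]);
translate([1388, 402, 361]) cube([91, 1506, 20]);
translate([1522, 402, 361]) cube([91, 1506, 20]);
translate([1656, 402, 361]) cube([91, 1506, 20]);
translate([1790, 402, 361]) cube([91, 1506, 20]);
translate([1924, 402, 361]) cube([91, 1506, 20]);
translate([2058, 402, 361]) cube([91, 1506, 20]);
translate([2192, 402, 361]) cube([91, 1506, 20]);
translate([2326, 402, 361]) cube([91, 1506, 20]);
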